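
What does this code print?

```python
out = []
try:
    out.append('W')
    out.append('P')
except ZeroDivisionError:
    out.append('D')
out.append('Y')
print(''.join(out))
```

Execution trace: 'W' (try body) → 'P' (try body, no exception) → 'Y' (after the try/except). Output: WPY

Answer: WPY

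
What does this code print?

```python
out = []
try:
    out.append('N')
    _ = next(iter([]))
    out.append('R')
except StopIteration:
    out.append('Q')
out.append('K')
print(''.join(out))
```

Execution trace: 'N' (try body) → 'Q' (except StopIteration) → 'K' (after the try/except). Output: NQK

Answer: NQK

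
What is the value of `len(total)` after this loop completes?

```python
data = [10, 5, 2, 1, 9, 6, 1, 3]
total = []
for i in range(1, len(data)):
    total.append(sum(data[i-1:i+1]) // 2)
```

Number of 2-element averages
`total` takes the values: [] → [7] → [7, 3] → [7, 3, 1] → [7, 3, 1, 5] → [7, 3, 1, 5, 7] → [7, 3, 1, 5, 7, 3] → [7, 3, 1, 5, 7, 3, 2]
So `len(total)` = 7

Answer: 7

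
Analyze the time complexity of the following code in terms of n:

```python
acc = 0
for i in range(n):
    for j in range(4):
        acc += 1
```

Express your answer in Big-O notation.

Each loop level contributes: n × 1. Multiplying the contributions gives O(n).

Answer: O(n)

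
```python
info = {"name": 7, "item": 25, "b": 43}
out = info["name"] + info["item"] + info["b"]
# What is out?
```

Trace:
`info = {"name": 7, "item": 25, "b": 43}` → info = {'name': 7, 'item': 25, 'b': 43}
`out = info["name"] + info["item"] + info["b"]` → out = 75
So out = 75

Answer: 75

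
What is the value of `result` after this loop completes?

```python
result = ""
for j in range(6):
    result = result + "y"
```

Repeat 'y' 6 times
`result` takes the values: "" → "y" → "yy" → "yyy" → "yyyy" → "yyyyy" → "yyyyyy"

Answer: "yyyyyy"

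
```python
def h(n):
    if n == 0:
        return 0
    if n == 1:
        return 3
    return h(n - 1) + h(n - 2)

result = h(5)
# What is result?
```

Build up from base cases: h(0)=0, h(1)=3, h(2)=3, h(3)=6, h(4)=9, h(5)=15

Answer: 15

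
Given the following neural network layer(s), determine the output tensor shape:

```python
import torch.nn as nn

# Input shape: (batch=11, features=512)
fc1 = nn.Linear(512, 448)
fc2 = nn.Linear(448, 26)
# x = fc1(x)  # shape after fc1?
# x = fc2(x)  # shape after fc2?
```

Input: (11, 512) -> after fc1: (11, 448) -> Output: (11, 26)

Answer: (11, 26)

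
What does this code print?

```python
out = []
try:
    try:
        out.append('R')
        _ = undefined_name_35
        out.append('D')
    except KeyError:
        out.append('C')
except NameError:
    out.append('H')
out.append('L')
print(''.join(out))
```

Execution trace: 'R' (try body) → 'H' (outer except NameError) → 'L' (after the try/except). Output: RHL

Answer: RHL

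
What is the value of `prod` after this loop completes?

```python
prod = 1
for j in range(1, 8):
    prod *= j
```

7! = 5040
`prod` takes the values: 1 → 2 → 6 → 24 → 120 → 720 → 5040

Answer: 5040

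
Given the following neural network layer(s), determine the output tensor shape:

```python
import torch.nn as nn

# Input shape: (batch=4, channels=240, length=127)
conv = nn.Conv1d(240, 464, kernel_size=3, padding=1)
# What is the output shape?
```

Input: (4, 240, 127) -> Output: (4, 464, 127)

Answer: (4, 464, 127)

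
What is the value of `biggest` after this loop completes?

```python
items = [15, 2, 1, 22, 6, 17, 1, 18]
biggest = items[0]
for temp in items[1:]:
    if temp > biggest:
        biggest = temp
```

Maximum of [15, 2, 1, 22, 6, 17, 1, 18]
`biggest` takes the values: 15 → 22

Answer: 22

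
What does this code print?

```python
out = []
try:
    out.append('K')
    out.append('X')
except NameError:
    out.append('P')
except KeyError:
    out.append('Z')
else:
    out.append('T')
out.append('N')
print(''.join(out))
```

Execution trace: 'K' (try body) → 'X' (try body, no exception) → 'T' (else) → 'N' (after the try/except). Output: KXTN

Answer: KXTN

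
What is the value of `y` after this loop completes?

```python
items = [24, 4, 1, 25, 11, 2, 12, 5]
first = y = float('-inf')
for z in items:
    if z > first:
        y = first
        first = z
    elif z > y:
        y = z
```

Second largest (with repeats) in [24, 4, 1, 25, 11, 2, 12, 5]
`y` takes the values: -inf → 4 → 24

Answer: 24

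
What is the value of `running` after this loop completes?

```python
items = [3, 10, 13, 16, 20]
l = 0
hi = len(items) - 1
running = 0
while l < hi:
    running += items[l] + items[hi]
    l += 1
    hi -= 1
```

Sum of pairs from ends
`running` takes the values: 0 → 23 → 49

Answer: 49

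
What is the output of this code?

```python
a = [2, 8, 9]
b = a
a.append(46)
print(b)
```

Key concept: basic list aliasing.
Step by step:
`a = [2, 8, 9]` → a = [2, 8, 9]
`b = a` → b = [2, 8, 9] (same object as a)
`a.append(46)` → a = [2, 8, 9, 46] (same object as b); b = [2, 8, 9, 46] (same object as a)
`print(b)` → prints [2, 8, 9, 46]

Answer: [2, 8, 9, 46]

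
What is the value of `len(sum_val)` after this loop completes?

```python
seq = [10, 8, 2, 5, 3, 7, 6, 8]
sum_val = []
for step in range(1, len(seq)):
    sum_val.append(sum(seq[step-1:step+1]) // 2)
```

Number of 2-element averages
`sum_val` takes the values: [] → [9] → [9, 5] → [9, 5, 3] → [9, 5, 3, 4] → [9, 5, 3, 4, 5] → [9, 5, 3, 4, 5, 6] → [9, 5, 3, 4, 5, 6, 7]
So `len(sum_val)` = 7

Answer: 7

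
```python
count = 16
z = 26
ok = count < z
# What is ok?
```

Trace:
`count = 16` → count = 16
`z = 26` → z = 26
`ok = count < z` → ok = True
So ok = True

Answer: True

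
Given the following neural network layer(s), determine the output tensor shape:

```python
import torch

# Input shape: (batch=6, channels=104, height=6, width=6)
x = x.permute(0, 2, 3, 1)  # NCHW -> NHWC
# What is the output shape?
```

Input: (6, 104, 6, 6) -> Output: (6, 6, 6, 104)

Answer: (6, 6, 6, 104)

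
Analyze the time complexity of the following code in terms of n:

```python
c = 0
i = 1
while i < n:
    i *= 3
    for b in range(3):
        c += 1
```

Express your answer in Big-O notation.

Each loop level contributes: log n × 1. Multiplying the contributions gives O(log n).

Answer: O(log n)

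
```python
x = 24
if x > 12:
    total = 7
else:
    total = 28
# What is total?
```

Trace:
`x = 24` → x = 24
`if x > 12: ...` → x > 12 is True → total = 7
So total = 7

Answer: 7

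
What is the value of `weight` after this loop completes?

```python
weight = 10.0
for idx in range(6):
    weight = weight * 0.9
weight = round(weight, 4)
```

Exponential decay: 10.0 * 0.9^6
`weight` takes the values: 10.0 → 9.0 → 8.1 → 7.29 → 6.561 → 5.9049 → 5.31441 → 5.3144

Answer: 5.3144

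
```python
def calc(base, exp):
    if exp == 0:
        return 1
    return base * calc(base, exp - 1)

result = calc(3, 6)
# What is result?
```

calc(3, 6) = 3 * 3 * 3 * 3 * 3 * 3 = 729

Answer: 729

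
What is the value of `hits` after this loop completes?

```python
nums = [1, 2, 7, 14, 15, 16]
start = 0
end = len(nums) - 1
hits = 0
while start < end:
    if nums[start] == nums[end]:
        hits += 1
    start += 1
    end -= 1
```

Count matching pairs from ends
`hits` takes the values: 0

Answer: 0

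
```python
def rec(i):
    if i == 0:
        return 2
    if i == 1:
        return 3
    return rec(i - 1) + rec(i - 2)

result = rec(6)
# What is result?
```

Build up from base cases: rec(0)=2, rec(1)=3, rec(2)=5, rec(3)=8, rec(4)=13, rec(5)=21, rec(6)=34

Answer: 34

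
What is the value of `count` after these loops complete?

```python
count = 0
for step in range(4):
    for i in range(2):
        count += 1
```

4 * 2 = 8
`count` takes the values: 0 → 1 → 2 → 3 → 4 → 5 → 6 → 7 → 8

Answer: 8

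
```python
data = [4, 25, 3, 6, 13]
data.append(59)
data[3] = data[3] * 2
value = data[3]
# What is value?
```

Trace:
`data = [4, 25, 3, 6, 13]` → data = [4, 25, 3, 6, 13]
`data.append(59)` → data = [4, 25, 3, 6, 13, 59]
`data[3] = data[3] * 2` → data = [4, 25, 3, 12, 13, 59]
`value = data[3]` → value = 12
So value = 12

Answer: 12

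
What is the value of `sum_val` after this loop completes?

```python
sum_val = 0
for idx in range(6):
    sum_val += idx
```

Sum of 0 to 5 = 15
`sum_val` takes the values: 0 → 1 → 3 → 6 → 10 → 15

Answer: 15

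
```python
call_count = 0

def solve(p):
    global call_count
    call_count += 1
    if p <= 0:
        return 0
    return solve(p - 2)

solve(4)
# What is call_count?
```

Linear recursion stepping by 2: 3 calls from p=4 down to ≤0.

Answer: 3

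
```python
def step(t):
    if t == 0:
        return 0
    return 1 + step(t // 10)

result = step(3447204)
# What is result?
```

Count of digits of 3447204: 7

Answer: 7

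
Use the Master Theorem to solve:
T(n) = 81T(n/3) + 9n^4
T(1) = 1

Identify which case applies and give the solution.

a=81, b=3, f(n)=9n^4. log_3(81) = 4. Since c=4 = 4, Case 2 applies: T(n) = Θ(n^log_b(a) · log n) = O(n^4 log n).

Answer: O(n^4 log n) - Case 2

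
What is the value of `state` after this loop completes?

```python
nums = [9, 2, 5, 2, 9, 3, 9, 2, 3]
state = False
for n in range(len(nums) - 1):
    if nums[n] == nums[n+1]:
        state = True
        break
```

Check consecutive duplicates in [9, 2, 5, 2, 9, 3, 9, 2, 3]
`state` takes the values: False

Answer: False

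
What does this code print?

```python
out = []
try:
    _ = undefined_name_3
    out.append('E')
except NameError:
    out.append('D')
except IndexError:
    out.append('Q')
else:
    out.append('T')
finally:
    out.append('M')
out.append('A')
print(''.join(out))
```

Execution trace: 'D' (except NameError) → 'M' (finally) → 'A' (after the try/except). Output: DMA

Answer: DMA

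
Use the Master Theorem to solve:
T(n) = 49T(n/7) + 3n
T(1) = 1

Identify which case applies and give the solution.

a=49, b=7, f(n)=3n. log_7(49) = 2. Since c=1 < 2, Case 1 applies: T(n) = Θ(n^log_b(a)) = O(n^2).

Answer: O(n^2) - Case 1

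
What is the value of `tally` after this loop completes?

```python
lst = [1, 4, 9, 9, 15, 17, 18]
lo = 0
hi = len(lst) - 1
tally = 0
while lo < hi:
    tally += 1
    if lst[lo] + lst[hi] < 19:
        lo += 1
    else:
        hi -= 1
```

Steps to find pair summing to 19
`tally` takes the values: 0 → 1 → 2 → 3 → 4 → 5 → 6

Answer: 6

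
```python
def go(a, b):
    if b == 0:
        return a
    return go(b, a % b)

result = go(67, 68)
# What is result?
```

go(67, 68) -> go(68, 67) -> go(67, 1) -> go(1, 0) -> 1

Answer: 1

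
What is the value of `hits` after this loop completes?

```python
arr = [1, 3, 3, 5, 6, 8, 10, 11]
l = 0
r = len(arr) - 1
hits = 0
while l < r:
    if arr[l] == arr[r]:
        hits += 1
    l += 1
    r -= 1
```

Count matching pairs from ends
`hits` takes the values: 0

Answer: 0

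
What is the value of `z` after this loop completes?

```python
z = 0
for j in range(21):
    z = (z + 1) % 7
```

Increment mod 7, 21 times = 0
`z` takes the values: 0 → 1 → 2 → 3 → 4 → 5 → 6 → 0 → 1 → 2 → 3 → 4 → 5 → 6 → 0 → 1 → 2 → 3 → 4 → 5 → 6 → 0

Answer: 0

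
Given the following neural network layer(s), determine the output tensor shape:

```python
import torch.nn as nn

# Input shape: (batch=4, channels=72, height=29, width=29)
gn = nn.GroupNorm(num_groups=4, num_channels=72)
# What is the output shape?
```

Input: (4, 72, 29, 29) -> Output: (4, 72, 29, 29)

Answer: (4, 72, 29, 29)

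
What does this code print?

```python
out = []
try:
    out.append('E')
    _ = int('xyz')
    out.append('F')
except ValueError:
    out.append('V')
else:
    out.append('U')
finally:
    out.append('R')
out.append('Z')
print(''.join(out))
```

Execution trace: 'E' (try body) → 'V' (except ValueError) → 'R' (finally) → 'Z' (after the try/except). Output: EVRZ

Answer: EVRZ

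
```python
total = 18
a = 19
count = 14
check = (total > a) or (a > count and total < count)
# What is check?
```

Trace:
`total = 18` → total = 18
`a = 19` → a = 19
`count = 14` → count = 14
`check = (total > a) or (a > count and total < count)` → check = False
So check = False

Answer: False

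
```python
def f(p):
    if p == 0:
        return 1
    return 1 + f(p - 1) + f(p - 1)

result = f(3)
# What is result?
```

f(p) = 1 + 2·f(p-1), f(0)=1. Closed form: (1+1)·2^3 - 1 = 15.

Answer: 15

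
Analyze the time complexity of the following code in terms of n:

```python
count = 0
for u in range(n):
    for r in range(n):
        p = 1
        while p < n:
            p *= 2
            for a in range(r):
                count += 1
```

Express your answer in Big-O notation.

Each loop level contributes: n × n × log n × n. Multiplying the contributions gives O(n^3 log n).

Answer: O(n^3 log n)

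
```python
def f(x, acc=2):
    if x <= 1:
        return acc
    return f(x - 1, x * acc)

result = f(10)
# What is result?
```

Accumulator trace (n, acc): (10, 2) -> (9, 20) -> (8, 180) -> (7, 1440) -> (6, 10080) -> (5, 60480) -> (4, 302400) -> (3, 1209600) -> (2, 3628800) -> (1, 7257600) -> return 7257600

Answer: 7257600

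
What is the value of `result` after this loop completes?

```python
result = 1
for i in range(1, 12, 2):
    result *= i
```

Product of 1, 3, 5, ... up to 11
`result` takes the values: 1 → 3 → 15 → 105 → 945 → 10395

Answer: 10395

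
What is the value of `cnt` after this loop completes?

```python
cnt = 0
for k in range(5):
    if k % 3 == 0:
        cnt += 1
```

Count numbers divisible by 3 in range(5)
`cnt` takes the values: 0 → 1 → 2

Answer: 2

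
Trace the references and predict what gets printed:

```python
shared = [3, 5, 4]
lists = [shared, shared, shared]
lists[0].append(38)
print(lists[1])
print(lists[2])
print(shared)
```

Key concept: list of same reference.
Step by step:
`shared = [3, 5, 4]` → shared = [3, 5, 4]
`lists = [shared, shared, shared]` → lists = [[3, 5, 4], [3, 5, 4], [3, 5, 4]]
`lists[0].append(38)` → shared = [3, 5, 4, 38]; lists = [[3, 5, 4, 38], [3, 5, 4, 38], [3, 5, 4, 38]]
`print(lists[1])` → prints [3, 5, 4, 38]
`print(lists[2])` → prints [3, 5, 4, 38]
`print(shared)` → prints [3, 5, 4, 38]

Answer:
[3, 5, 4, 38]
[3, 5, 4, 38]
[3, 5, 4, 38]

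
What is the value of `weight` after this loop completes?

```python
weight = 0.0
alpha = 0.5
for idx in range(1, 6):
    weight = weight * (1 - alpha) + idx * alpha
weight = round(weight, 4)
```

Moving average with lr=0.5
`weight` takes the values: 0.0 → 0.5 → 1.25 → 2.125 → 3.0625 → 4.03125 → 4.0312

Answer: 4.0312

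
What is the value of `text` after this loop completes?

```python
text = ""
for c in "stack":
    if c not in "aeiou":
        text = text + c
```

Remove vowels from 'stack'
`text` takes the values: "" → "s" → "st" → "stc" → "stck"

Answer: "stck"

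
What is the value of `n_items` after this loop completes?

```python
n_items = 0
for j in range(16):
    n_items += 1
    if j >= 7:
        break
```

Loop breaks when j reaches 7, n_items is 8
`n_items` takes the values: 0 → 1 → 2 → 3 → 4 → 5 → 6 → 7 → 8

Answer: 8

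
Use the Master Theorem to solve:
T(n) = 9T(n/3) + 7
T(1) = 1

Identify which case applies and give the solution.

a=9, b=3, f(n)=7. log_3(9) = 2. Since c=0 < 2, Case 1 applies: T(n) = Θ(n^log_b(a)) = O(n^2).

Answer: O(n^2) - Case 1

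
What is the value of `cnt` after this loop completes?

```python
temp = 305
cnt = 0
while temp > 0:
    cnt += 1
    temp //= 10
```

Count digits by repeated division by 10
`cnt` takes the values: 0 → 1 → 2 → 3

Answer: 3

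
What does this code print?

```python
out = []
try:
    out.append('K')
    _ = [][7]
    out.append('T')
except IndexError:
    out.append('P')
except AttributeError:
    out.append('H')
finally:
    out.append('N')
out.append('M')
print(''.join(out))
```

Execution trace: 'K' (try body) → 'P' (except IndexError) → 'N' (finally) → 'M' (after the try/except). Output: KPNM

Answer: KPNM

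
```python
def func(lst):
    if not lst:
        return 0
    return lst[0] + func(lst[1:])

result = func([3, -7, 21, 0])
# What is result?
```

3 + (-7) + 21 + 0 + 0 = 17

Answer: 17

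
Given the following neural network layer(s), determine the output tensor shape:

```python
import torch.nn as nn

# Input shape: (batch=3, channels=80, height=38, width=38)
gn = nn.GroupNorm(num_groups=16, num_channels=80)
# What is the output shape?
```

Input: (3, 80, 38, 38) -> Output: (3, 80, 38, 38)

Answer: (3, 80, 38, 38)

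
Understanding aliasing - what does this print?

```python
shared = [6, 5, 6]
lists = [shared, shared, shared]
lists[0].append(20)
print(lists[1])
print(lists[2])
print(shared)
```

Key concept: list of same reference.
Step by step:
`shared = [6, 5, 6]` → shared = [6, 5, 6]
`lists = [shared, shared, shared]` → lists = [[6, 5, 6], [6, 5, 6], [6, 5, 6]]
`lists[0].append(20)` → shared = [6, 5, 6, 20]; lists = [[6, 5, 6, 20], [6, 5, 6, 20], [6, 5, 6, 20]]
`print(lists[1])` → prints [6, 5, 6, 20]
`print(lists[2])` → prints [6, 5, 6, 20]
`print(shared)` → prints [6, 5, 6, 20]

Answer:
[6, 5, 6, 20]
[6, 5, 6, 20]
[6, 5, 6, 20]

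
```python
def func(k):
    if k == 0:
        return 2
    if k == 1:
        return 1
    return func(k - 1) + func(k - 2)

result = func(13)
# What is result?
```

Build up from base cases: func(0)=2, func(1)=1, func(2)=3, func(3)=4, func(4)=7, func(5)=11, func(6)=18, ..., func(13)=521

Answer: 521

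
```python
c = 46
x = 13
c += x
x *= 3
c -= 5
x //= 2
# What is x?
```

Trace:
`c = 46` → c = 46
`x = 13` → x = 13
`c += x` → c = 59
`x *= 3` → x = 39
`c -= 5` → c = 54
`x //= 2` → x = 19
So x = 19

Answer: 19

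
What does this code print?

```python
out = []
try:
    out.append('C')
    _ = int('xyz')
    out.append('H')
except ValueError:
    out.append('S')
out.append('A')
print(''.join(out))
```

Execution trace: 'C' (try body) → 'S' (except ValueError) → 'A' (after the try/except). Output: CSA

Answer: CSA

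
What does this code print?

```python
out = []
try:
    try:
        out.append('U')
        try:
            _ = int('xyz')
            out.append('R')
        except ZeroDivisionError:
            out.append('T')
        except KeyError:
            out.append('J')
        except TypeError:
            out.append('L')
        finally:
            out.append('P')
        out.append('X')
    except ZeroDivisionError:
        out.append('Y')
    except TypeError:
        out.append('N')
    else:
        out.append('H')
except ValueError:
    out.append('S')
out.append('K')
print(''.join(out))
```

Execution trace: 'U' (try body) → 'P' (inner finally) → 'S' (outer except ValueError) → 'K' (after the try/except). Output: UPSK

Answer: UPSK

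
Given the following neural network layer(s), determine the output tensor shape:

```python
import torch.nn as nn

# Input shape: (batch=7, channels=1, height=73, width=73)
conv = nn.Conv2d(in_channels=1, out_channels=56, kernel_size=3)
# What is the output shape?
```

Input: (7, 1, 73, 73) -> Output: (7, 56, 71, 71)

Answer: (7, 56, 71, 71)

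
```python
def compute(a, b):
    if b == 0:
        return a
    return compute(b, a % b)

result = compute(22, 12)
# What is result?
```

compute(22, 12) -> compute(12, 10) -> compute(10, 2) -> compute(2, 0) -> 2

Answer: 2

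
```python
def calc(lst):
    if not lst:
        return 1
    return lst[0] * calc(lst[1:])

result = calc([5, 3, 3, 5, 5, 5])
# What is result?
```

Product over [5, 3, 3, 5, 5, 5] = 5 * 3 * 3 * 5 * 5 * 5 = 5625

Answer: 5625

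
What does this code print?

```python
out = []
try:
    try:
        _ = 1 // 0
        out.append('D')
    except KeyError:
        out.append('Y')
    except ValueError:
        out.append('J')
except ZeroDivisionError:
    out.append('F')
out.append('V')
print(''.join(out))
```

Execution trace: 'F' (outer except ZeroDivisionError) → 'V' (after the try/except). Output: FV

Answer: FV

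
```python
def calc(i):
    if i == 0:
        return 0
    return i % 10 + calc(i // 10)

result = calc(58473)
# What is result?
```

Sum of digits of 58473: 3 + 7 + 4 + 8 + 5 = 27

Answer: 27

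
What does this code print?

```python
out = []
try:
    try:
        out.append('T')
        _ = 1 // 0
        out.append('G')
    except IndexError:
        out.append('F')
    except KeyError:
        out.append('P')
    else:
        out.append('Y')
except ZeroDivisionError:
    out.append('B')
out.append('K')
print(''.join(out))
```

Execution trace: 'T' (try body) → 'B' (outer except ZeroDivisionError) → 'K' (after the try/except). Output: TBK

Answer: TBK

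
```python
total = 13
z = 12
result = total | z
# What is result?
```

Trace:
`total = 13` → total = 13
`z = 12` → z = 12
`result = total | z` → result = 13
So result = 13

Answer: 13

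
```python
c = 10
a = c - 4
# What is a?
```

Trace:
`c = 10` → c = 10
`a = c - 4` → a = 6
So a = 6

Answer: 6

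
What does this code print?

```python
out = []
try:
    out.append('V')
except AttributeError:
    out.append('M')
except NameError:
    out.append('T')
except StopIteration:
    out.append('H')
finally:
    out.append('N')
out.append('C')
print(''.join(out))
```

Execution trace: 'V' (try body, no exception) → 'N' (finally) → 'C' (after the try/except). Output: VNC

Answer: VNC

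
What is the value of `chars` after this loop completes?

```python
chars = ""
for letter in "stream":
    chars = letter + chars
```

Reverse 'stream'
`chars` takes the values: "" → "s" → "ts" → "rts" → "erts" → "aerts" → "maerts"

Answer: "maerts"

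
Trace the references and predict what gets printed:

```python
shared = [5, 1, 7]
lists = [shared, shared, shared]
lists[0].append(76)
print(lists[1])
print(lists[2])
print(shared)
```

Key concept: list of same reference.
Step by step:
`shared = [5, 1, 7]` → shared = [5, 1, 7]
`lists = [shared, shared, shared]` → lists = [[5, 1, 7], [5, 1, 7], [5, 1, 7]]
`lists[0].append(76)` → shared = [5, 1, 7, 76]; lists = [[5, 1, 7, 76], [5, 1, 7, 76], [5, 1, 7, 76]]
`print(lists[1])` → prints [5, 1, 7, 76]
`print(lists[2])` → prints [5, 1, 7, 76]
`print(shared)` → prints [5, 1, 7, 76]

Answer:
[5, 1, 7, 76]
[5, 1, 7, 76]
[5, 1, 7, 76]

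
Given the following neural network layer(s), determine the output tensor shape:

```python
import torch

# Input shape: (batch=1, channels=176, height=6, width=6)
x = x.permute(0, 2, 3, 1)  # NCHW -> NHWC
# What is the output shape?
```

Input: (1, 176, 6, 6) -> Output: (1, 6, 6, 176)

Answer: (1, 6, 6, 176)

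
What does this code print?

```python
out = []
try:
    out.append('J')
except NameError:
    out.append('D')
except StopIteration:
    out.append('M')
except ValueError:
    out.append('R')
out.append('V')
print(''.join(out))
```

Execution trace: 'J' (try body, no exception) → 'V' (after the try/except). Output: JV

Answer: JV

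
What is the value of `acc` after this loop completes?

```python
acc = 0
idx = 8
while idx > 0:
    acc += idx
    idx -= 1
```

Sum 8 down to 1
`acc` takes the values: 0 → 8 → 15 → 21 → 26 → 30 → 33 → 35 → 36

Answer: 36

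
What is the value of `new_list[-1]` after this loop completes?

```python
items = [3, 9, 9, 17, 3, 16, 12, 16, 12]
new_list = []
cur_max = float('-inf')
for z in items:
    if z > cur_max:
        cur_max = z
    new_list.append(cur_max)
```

Running max ends at 17
`new_list` takes the values: [] → [3] → [3, 9] → [3, 9, 9] → [3, 9, 9, 17] → [3, 9, 9, 17, 17] → [3, 9, 9, 17, 17, 17] → [3, 9, 9, 17, 17, 17, 17] → [3, 9, 9, 17, 17, 17, 17, 17] → [3, 9, 9, 17, 17, 17, 17, 17, 17]
So `new_list[-1]` = 17

Answer: 17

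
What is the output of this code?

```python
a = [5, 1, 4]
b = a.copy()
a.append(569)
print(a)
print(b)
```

Key concept: list.copy() creates independent copy.
Step by step:
`a = [5, 1, 4]` → a = [5, 1, 4]
`b = a.copy()` → b = [5, 1, 4]
`a.append(569)` → a = [5, 1, 4, 569]
`print(a)` → prints [5, 1, 4, 569]
`print(b)` → prints [5, 1, 4]

Answer:
[5, 1, 4, 569]
[5, 1, 4]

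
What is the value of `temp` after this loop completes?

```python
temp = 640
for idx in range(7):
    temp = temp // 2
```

Halve 7 times: 640 // 2^7 = 5
`temp` takes the values: 640 → 320 → 160 → 80 → 40 → 20 → 10 → 5

Answer: 5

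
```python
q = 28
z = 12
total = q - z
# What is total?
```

Trace:
`q = 28` → q = 28
`z = 12` → z = 12
`total = q - z` → total = 16
So total = 16

Answer: 16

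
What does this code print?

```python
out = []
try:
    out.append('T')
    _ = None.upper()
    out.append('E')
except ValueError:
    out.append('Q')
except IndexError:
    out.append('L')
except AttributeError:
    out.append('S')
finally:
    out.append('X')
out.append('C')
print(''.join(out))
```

Execution trace: 'T' (try body) → 'S' (except AttributeError) → 'X' (finally) → 'C' (after the try/except). Output: TSXC

Answer: TSXC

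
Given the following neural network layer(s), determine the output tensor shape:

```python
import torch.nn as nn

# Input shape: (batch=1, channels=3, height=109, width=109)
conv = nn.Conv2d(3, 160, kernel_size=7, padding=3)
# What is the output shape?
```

Input: (1, 3, 109, 109) -> Output: (1, 160, 109, 109)

Answer: (1, 160, 109, 109)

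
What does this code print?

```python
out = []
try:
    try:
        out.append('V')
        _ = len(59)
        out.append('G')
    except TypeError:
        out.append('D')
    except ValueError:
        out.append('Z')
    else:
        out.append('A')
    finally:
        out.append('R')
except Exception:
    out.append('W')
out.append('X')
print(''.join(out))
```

Execution trace: 'V' (inner try body) → 'D' (inner except TypeError) → 'R' (inner finally) → 'X' (after the try/except). Output: VDRX

Answer: VDRX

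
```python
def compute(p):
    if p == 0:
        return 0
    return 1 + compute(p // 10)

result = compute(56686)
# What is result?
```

Count of digits of 56686: 5

Answer: 5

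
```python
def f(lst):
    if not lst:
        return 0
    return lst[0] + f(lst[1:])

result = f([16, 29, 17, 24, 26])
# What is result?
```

16 + 29 + 17 + 24 + 26 + 0 = 112

Answer: 112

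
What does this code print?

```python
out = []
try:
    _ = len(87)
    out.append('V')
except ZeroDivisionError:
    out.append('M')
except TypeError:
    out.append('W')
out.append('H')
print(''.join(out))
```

Execution trace: 'W' (except TypeError) → 'H' (after the try/except). Output: WH

Answer: WH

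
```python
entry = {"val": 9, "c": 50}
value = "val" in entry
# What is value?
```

Trace:
`entry = {"val": 9, "c": 50}` → entry = {'val': 9, 'c': 50}
`value = "val" in entry` → value = True
So value = True

Answer: True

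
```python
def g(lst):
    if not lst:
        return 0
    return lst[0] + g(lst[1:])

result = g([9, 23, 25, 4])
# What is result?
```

9 + 23 + 25 + 4 + 0 = 61

Answer: 61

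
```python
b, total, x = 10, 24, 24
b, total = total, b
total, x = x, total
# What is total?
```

Trace:
`b, total, x = 10, 24, 24` → b = 10; total = 24; x = 24
`b, total = total, b` → b = 24; total = 10
`total, x = x, total` → total = 24; x = 10
So total = 24

Answer: 24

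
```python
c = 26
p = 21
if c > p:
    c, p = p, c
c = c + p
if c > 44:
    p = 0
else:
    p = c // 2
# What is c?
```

Trace:
`c = 26` → c = 26
`p = 21` → p = 21
`if c > p: ...` → c > p is True → c = 21; p = 26
`c = c + p` → c = 47
`if c > 44: ...` → c > 44 is True → p = 0
So c = 47

Answer: 47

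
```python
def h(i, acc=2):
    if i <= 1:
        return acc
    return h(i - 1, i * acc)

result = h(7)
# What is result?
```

Accumulator trace (n, acc): (7, 2) -> (6, 14) -> (5, 84) -> (4, 420) -> (3, 1680) -> (2, 5040) -> (1, 10080) -> return 10080

Answer: 10080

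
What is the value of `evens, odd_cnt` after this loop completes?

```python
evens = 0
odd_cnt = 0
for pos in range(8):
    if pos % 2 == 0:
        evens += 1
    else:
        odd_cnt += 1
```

Count evens and odds in range(8)
`evens, odd_cnt` takes the values: (0, 0) → (1, 0) → (1, 1) → (2, 1) → (2, 2) → (3, 2) → (3, 3) → (4, 3) → (4, 4)

Answer: 4, 4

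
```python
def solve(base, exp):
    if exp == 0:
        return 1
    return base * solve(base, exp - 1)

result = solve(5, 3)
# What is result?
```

solve(5, 3) = 5 * 5 * 5 = 125

Answer: 125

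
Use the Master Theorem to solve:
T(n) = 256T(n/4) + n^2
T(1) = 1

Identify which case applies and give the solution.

a=256, b=4, f(n)=n^2. log_4(256) = 4. Since c=2 < 4, Case 1 applies: T(n) = Θ(n^log_b(a)) = O(n^4).

Answer: O(n^4) - Case 1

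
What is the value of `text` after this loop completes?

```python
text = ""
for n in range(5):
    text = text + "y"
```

Repeat 'y' 5 times
`text` takes the values: "" → "y" → "yy" → "yyy" → "yyyy" → "yyyyy"

Answer: "yyyyy"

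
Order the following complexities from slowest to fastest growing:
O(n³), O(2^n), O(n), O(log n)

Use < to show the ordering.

Ordered by growth rate: O(log n) < O(n) < O(n³) < O(2^n)

Answer: O(log n) < O(n) < O(n³) < O(2^n)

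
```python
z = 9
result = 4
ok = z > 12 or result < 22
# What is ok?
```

Trace:
`z = 9` → z = 9
`result = 4` → result = 4
`ok = z > 12 or result < 22` → ok = True
So ok = True

Answer: True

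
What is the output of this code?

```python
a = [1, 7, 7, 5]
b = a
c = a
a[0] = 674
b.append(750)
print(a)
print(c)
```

Key concept: multiple aliases.
Step by step:
`a = [1, 7, 7, 5]` → a = [1, 7, 7, 5]
`b = a` → b = [1, 7, 7, 5] (same object as a)
`c = a` → c = [1, 7, 7, 5] (same object as a, b)
`a[0] = 674` → a = [674, 7, 7, 5] (same object as b, c); b = [674, 7, 7, 5] (same object as a, c); c = [674, 7, 7, 5] (same object as a, b)
`b.append(750)` → a = [674, 7, 7, 5, 750] (same object as b, c); b = [674, 7, 7, 5, 750] (same object as a, c); c = [674, 7, 7, 5, 750] (same object as a, b)
`print(a)` → prints [674, 7, 7, 5, 750]
`print(c)` → prints [674, 7, 7, 5, 750]

Answer:
[674, 7, 7, 5, 750]
[674, 7, 7, 5, 750]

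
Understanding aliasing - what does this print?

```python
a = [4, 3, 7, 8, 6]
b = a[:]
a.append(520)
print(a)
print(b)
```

Key concept: slice [:] creates copy.
Step by step:
`a = [4, 3, 7, 8, 6]` → a = [4, 3, 7, 8, 6]
`b = a[:]` → b = [4, 3, 7, 8, 6]
`a.append(520)` → a = [4, 3, 7, 8, 6, 520]
`print(a)` → prints [4, 3, 7, 8, 6, 520]
`print(b)` → prints [4, 3, 7, 8, 6]

Answer:
[4, 3, 7, 8, 6, 520]
[4, 3, 7, 8, 6]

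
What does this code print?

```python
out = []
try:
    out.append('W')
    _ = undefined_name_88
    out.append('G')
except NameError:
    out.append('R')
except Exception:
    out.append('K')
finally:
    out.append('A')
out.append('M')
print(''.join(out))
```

Execution trace: 'W' (try body) → 'R' (except NameError) → 'A' (finally) → 'M' (after the try/except). Output: WRAM

Answer: WRAM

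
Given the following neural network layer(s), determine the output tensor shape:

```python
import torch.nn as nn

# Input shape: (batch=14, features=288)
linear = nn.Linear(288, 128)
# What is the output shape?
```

Input: (14, 288) -> Output: (14, 128)

Answer: (14, 128)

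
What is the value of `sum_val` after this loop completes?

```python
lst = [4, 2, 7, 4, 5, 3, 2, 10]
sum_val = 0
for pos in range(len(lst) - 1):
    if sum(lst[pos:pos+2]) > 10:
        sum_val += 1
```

Count windows with sum > 10
`sum_val` takes the values: 0 → 1 → 2

Answer: 2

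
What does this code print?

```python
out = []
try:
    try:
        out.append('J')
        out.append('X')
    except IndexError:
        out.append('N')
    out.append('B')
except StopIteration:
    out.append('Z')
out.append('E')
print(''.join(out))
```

Execution trace: 'J' (inner try body) → 'X' (inner try body, no exception) → 'B' (try body, no exception) → 'E' (after the try/except). Output: JXBE

Answer: JXBE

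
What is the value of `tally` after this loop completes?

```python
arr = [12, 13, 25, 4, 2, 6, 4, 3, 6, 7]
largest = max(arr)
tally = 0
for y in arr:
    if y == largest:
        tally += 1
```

Count of max value 25 in [12, 13, 25, 4, 2, 6, 4, 3, 6, 7]
`tally` takes the values: 0 → 1

Answer: 1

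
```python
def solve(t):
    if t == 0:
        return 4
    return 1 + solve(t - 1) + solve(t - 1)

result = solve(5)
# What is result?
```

solve(t) = 1 + 2·solve(t-1), solve(0)=4. Closed form: (4+1)·2^5 - 1 = 159.

Answer: 159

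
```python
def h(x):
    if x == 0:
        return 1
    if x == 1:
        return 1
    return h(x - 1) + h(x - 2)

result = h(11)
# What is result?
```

Build up from base cases: h(0)=1, h(1)=1, h(2)=2, h(3)=3, h(4)=5, h(5)=8, h(6)=13, ..., h(11)=144

Answer: 144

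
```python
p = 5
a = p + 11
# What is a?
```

Trace:
`p = 5` → p = 5
`a = p + 11` → a = 16
So a = 16

Answer: 16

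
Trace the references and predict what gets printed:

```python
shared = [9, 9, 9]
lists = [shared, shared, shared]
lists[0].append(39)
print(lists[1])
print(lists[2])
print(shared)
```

Key concept: list of same reference.
Step by step:
`shared = [9, 9, 9]` → shared = [9, 9, 9]
`lists = [shared, shared, shared]` → lists = [[9, 9, 9], [9, 9, 9], [9, 9, 9]]
`lists[0].append(39)` → shared = [9, 9, 9, 39]; lists = [[9, 9, 9, 39], [9, 9, 9, 39], [9, 9, 9, 39]]
`print(lists[1])` → prints [9, 9, 9, 39]
`print(lists[2])` → prints [9, 9, 9, 39]
`print(shared)` → prints [9, 9, 9, 39]

Answer:
[9, 9, 9, 39]
[9, 9, 9, 39]
[9, 9, 9, 39]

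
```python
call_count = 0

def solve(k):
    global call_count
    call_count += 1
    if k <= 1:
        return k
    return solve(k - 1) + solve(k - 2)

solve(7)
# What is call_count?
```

Calls(k) = 1 + Calls(k-1) + Calls(k-2); Calls(0)=Calls(1)=1. For k=7 this gives 41.

Answer: 41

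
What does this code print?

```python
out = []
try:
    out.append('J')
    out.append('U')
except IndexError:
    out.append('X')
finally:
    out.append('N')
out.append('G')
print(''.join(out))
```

Execution trace: 'J' (try body) → 'U' (try body, no exception) → 'N' (finally) → 'G' (after the try/except). Output: JUNG

Answer: JUNG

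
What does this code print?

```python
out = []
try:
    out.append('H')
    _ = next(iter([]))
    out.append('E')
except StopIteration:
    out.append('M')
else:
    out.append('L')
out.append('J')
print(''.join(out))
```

Execution trace: 'H' (try body) → 'M' (except StopIteration) → 'J' (after the try/except). Output: HMJ

Answer: HMJ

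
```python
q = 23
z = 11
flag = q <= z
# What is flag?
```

Trace:
`q = 23` → q = 23
`z = 11` → z = 11
`flag = q <= z` → flag = False
So flag = False

Answer: False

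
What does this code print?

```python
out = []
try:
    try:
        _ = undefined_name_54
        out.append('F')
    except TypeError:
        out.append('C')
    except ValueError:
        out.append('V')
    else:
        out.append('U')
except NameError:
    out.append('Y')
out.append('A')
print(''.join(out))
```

Execution trace: 'Y' (outer except NameError) → 'A' (after the try/except). Output: YA

Answer: YA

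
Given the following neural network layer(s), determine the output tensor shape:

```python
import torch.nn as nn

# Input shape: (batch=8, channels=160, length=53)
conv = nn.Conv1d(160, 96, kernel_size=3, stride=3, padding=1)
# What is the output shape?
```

Input: (8, 160, 53) -> Output: (8, 96, 18)

Answer: (8, 96, 18)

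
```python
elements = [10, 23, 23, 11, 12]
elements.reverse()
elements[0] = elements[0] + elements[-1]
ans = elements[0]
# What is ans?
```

Trace:
`elements = [10, 23, 23, 11, 12]` → elements = [10, 23, 23, 11, 12]
`elements.reverse()` → elements = [12, 11, 23, 23, 10]
`elements[0] = elements[0] + elements[-1]` → elements = [22, 11, 23, 23, 10]
`ans = elements[0]` → ans = 22
So ans = 22

Answer: 22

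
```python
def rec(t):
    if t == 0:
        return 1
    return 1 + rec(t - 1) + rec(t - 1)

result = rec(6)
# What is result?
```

rec(t) = 1 + 2·rec(t-1), rec(0)=1. Closed form: (1+1)·2^6 - 1 = 127.

Answer: 127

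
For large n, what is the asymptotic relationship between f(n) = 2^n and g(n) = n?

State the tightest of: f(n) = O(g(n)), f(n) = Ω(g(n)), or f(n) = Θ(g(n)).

2^n vs n: f(n) = Ω(g(n)) but not O(g(n)) — 2^n grows strictly faster than n.

Answer: f(n) = Ω(g(n)) but not O(g(n)) — 2^n grows strictly faster than n.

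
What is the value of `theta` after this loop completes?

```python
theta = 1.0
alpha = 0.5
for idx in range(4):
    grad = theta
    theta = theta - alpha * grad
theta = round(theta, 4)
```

Gradient descent: w = 1.0 * (1 - 0.5)^4
`theta` takes the values: 1.0 → 0.5 → 0.25 → 0.125 → 0.0625

Answer: 0.0625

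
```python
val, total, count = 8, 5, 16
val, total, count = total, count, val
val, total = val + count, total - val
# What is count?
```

Trace:
`val, total, count = 8, 5, 16` → val = 8; total = 5; count = 16
`val, total, count = total, count, val` → val = 5; total = 16; count = 8
`val, total = val + count, total - val` → val = 13; total = 11
So count = 8

Answer: 8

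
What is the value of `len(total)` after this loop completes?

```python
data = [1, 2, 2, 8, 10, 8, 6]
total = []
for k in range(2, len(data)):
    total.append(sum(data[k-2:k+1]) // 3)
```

Number of 3-element averages
`total` takes the values: [] → [1] → [1, 4] → [1, 4, 6] → [1, 4, 6, 8] → [1, 4, 6, 8, 8]
So `len(total)` = 5

Answer: 5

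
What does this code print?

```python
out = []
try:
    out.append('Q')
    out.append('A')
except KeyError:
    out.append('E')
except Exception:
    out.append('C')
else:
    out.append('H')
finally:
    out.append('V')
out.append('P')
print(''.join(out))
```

Execution trace: 'Q' (try body) → 'A' (try body, no exception) → 'H' (else) → 'V' (finally) → 'P' (after the try/except). Output: QAHVP

Answer: QAHVP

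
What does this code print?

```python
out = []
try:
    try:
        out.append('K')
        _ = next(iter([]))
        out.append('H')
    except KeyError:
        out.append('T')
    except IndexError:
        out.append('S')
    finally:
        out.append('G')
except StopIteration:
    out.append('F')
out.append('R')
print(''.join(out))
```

Execution trace: 'K' (inner try body) → 'G' (inner finally) → 'F' (outer except StopIteration) → 'R' (after the try/except). Output: KGFR

Answer: KGFR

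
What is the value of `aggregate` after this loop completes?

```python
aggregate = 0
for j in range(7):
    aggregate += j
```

Sum of 0 to 6 = 21
`aggregate` takes the values: 0 → 1 → 3 → 6 → 10 → 15 → 21

Answer: 21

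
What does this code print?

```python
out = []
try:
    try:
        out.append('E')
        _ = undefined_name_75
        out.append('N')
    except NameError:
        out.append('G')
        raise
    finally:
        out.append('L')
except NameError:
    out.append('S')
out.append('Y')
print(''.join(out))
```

Execution trace: 'E' (inner try body) → 'G' (inner except NameError) → 'L' (inner finally) → 'S' (outer except NameError) → 'Y' (after the try/except). Output: EGLSY

Answer: EGLSY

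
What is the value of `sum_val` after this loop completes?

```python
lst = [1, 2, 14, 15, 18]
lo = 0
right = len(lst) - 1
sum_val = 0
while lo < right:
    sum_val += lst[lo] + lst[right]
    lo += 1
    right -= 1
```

Sum of pairs from ends
`sum_val` takes the values: 0 → 19 → 36

Answer: 36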